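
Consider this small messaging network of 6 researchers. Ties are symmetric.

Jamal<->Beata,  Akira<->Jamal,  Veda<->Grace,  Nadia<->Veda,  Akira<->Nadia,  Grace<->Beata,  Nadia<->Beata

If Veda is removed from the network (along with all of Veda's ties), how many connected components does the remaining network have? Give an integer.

1

Veda's neighbors (Grace and Nadia) remain reachable from one another through other ties, so the rest of the network stays in one piece.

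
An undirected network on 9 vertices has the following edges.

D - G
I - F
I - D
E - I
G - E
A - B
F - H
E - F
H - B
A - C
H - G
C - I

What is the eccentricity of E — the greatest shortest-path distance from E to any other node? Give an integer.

Distances from E: A:3, B:3, C:2, D:2, F:1, G:1, H:2, I:1.
The largest is 3 (to B and A), so the eccentricity of E is 3.

3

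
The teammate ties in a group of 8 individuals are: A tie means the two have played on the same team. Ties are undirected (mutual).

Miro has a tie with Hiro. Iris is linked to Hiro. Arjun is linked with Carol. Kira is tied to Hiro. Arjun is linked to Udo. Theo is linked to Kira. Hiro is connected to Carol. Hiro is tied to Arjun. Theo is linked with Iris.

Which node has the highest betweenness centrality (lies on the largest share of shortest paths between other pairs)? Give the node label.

Hiro

Unnormalized betweenness of each node: Arjun:6, Carol:0, Hiro:31/2, Iris:5/2, Kira:5/2, Miro:0, Theo:1/2, Udo:0.
Hiro has the largest value, 31/2, making it the main broker — the node through which the most shortest paths run.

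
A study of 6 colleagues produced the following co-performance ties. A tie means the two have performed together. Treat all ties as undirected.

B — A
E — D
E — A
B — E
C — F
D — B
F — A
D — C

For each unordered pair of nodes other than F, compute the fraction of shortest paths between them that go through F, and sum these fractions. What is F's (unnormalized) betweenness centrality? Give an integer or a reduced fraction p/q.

1

Pairs whose geodesics pass through F — C–A: 1.
All other pairs contribute 0.
Summing the contributions gives betweenness(F) = 1.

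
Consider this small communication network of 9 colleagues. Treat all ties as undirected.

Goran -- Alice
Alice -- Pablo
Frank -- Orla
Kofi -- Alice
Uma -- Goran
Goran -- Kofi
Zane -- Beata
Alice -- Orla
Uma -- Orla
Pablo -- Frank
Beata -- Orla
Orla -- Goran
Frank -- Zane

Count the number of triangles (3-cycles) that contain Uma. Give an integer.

Uma's neighbors: Goran and Orla.
Neighbor pairs that are themselves tied: Uma–Goran–Orla. Each forms one triangle with Uma, for 1 in total.

1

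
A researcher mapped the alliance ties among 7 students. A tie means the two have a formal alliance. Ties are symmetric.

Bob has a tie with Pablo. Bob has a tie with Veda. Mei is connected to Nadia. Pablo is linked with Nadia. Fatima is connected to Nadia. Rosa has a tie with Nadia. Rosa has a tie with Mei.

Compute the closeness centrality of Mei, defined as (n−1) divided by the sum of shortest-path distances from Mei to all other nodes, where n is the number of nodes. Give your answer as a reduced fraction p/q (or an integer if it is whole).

6/13

Distances from Mei: Bob:3, Fatima:2, Nadia:1, Pablo:2, Rosa:1, Veda:4. Sum = 13.
n = 7, so closeness = 6/13.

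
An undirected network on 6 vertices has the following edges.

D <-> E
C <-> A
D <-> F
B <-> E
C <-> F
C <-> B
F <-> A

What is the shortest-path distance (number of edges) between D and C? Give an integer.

2

One shortest route is D – F – C, which uses 2 edges, and D and C are not directly tied, so nothing shorter exists. So d(D,C) = 2.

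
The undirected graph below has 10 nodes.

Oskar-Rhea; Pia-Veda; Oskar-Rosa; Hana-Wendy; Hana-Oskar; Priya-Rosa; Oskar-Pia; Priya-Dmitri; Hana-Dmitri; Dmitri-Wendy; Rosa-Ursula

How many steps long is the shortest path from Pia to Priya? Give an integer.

3

One shortest route is Pia – Oskar – Rosa – Priya, which uses 3 edges, and at distance 2 from Pia we only reach {Hana, Rhea, Rosa}, which does not include Priya. So d(Pia,Priya) = 3.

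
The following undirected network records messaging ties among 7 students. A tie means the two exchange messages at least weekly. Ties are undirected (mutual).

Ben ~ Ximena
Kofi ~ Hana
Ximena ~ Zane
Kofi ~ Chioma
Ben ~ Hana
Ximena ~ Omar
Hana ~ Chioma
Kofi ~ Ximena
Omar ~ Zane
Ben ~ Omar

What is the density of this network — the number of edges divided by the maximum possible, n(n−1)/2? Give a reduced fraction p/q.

There are 10 edges and 7 nodes, so the maximum possible is C(7,2) = 21.
Density = 10/21.

10/21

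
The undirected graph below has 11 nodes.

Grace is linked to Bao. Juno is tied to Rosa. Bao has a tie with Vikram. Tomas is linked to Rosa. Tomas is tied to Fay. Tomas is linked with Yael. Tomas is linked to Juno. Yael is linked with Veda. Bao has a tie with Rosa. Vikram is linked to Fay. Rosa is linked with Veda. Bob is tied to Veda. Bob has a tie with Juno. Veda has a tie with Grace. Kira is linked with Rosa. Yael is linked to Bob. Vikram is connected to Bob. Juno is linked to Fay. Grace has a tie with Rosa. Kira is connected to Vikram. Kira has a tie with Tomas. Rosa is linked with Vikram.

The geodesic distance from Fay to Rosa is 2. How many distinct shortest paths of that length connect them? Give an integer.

The shortest distance is 2. The length-2 paths are: Fay–Juno–Rosa; Fay–Vikram–Rosa; Fay–Tomas–Rosa.
That gives 3 distinct shortest paths.

3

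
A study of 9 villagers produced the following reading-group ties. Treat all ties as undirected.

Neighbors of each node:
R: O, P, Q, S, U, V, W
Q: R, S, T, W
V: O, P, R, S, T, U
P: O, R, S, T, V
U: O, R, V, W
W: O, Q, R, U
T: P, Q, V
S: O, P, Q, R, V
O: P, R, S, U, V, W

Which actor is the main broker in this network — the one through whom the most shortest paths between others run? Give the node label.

R

Unnormalized betweenness of each node: O:11/6, P:7/6, Q:2, R:10/3, S:1, T:2/3, U:1/3, V:17/6, W:5/6.
R has the largest value, 10/3, making it the main broker — the node through which the most shortest paths run.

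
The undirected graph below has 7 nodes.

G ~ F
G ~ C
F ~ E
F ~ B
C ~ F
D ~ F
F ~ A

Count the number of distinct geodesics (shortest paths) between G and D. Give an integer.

The shortest distance is 2, and the only length-2 path is G–F–D. So there is exactly 1 shortest path.

1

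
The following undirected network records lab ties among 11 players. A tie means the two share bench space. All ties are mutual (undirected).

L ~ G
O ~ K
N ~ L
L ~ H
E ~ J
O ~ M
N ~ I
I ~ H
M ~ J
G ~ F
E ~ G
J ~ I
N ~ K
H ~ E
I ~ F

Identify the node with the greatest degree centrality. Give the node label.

I

Degrees — E:3, F:2, G:3, H:3, I:4, J:3, K:2, L:3, M:2, N:3, O:2.
The maximum is 4, attained only by I.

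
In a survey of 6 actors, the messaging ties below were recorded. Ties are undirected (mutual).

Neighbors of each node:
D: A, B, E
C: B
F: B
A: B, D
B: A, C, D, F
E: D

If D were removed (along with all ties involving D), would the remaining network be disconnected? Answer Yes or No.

Yes

Removing D leaves {A, B, C, and F} with no path to {E}, so the network splits into 2 components. D is a cut vertex.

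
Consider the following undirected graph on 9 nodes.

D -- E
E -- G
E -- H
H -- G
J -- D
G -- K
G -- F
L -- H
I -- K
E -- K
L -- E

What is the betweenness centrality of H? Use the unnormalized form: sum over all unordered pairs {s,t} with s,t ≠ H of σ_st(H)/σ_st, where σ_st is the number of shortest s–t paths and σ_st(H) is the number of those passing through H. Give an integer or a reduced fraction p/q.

Pairs whose geodesics pass through H — L–G: 1/2; L–F: 1/2.
All other pairs contribute 0.
Summing the contributions gives betweenness(H) = 1.

1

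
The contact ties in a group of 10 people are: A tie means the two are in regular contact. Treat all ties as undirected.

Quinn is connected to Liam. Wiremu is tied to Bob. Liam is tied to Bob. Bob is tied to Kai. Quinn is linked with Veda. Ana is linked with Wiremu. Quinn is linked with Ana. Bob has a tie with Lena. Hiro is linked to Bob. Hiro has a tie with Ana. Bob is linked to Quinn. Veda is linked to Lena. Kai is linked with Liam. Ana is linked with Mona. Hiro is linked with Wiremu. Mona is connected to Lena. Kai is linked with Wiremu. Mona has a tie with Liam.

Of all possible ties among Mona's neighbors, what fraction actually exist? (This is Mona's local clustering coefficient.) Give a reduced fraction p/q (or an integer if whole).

Mona's neighbors: Ana, Lena, and Liam (k = 3).
Possible neighbor pairs: C(3,2) = 3. Edges among them: none → e = 0.
Clustering(Mona) = 0/3 = 0.

0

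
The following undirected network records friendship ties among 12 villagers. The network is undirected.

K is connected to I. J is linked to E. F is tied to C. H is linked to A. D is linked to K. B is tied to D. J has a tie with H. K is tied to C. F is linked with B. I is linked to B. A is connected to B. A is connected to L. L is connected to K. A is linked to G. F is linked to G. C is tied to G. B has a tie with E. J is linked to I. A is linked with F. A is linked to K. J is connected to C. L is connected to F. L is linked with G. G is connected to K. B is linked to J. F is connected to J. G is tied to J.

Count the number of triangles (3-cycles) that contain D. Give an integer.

0

D's neighbors are B and K, but none of them are tied to each other, so no triangle contains D.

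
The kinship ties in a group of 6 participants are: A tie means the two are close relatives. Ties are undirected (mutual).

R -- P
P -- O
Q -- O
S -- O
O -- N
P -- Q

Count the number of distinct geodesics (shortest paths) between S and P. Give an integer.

1

The shortest distance is 2, and the only length-2 path is S–O–P. So there is exactly 1 shortest path.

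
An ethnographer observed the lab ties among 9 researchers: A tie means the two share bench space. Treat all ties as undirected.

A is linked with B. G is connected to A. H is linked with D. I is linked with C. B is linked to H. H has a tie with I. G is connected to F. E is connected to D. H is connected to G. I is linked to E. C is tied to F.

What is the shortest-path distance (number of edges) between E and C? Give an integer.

2

One shortest route is E – I – C, which uses 2 edges, and E and C are not directly tied, so nothing shorter exists. So d(E,C) = 2.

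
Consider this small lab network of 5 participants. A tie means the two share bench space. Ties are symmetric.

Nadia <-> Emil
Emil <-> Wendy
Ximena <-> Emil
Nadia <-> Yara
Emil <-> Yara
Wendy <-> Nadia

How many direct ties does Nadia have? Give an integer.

3

Nadia is directly tied to Emil, Wendy, and Yara. That is 3 neighbors, so the degree of Nadia is 3.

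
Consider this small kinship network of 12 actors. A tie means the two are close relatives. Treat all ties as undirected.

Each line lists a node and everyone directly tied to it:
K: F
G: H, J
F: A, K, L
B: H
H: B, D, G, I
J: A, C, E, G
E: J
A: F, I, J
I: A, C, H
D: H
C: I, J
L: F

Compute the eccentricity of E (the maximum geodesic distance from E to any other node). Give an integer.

4

Distances from E: A:2, B:4, C:2, D:4, F:3, G:2, H:3, I:3, J:1, K:4, L:4.
The largest is 4 (to K, L, D, and B), so the eccentricity of E is 4.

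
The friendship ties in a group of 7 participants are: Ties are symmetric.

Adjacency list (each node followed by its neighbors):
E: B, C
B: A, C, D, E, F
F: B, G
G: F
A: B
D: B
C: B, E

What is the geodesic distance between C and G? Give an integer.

3

One shortest route is C – B – F – G, which uses 3 edges, and at distance 2 from C we only reach {A, D, F}, which does not include G. So d(C,G) = 3.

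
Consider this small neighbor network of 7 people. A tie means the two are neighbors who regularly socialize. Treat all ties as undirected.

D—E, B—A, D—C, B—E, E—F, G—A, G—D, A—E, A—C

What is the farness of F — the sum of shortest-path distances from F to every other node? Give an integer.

13

Distances from F: A:2, B:2, C:3, D:2, E:1, G:3.
Sum = 2 + 2 + 3 + 2 + 1 + 3 = 13.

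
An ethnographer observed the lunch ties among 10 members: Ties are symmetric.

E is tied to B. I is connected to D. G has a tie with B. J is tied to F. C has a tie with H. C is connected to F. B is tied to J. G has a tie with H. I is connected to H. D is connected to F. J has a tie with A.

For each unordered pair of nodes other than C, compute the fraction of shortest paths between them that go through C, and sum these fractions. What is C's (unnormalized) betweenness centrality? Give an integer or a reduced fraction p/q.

Pairs whose geodesics pass through C — G–F: 1/2; A–H: 1/2; F–H: 1; H–J: 1/2.
All other pairs contribute 0.
Summing the contributions gives betweenness(C) = 5/2.

5/2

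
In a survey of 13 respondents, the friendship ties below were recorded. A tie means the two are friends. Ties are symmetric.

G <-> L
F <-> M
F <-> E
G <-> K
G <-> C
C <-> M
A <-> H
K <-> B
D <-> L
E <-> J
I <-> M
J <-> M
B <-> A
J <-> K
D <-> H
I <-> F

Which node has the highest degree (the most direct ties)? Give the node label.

Degrees — A:2, B:2, C:2, D:2, E:2, F:3, G:3, H:2, I:2, J:3, K:3, L:2, M:4.
The maximum is 4, attained only by M.

M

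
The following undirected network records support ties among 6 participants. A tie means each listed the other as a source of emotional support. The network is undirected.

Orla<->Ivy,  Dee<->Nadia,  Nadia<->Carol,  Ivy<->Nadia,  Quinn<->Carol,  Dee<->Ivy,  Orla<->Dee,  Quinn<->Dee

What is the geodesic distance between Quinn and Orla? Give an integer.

One shortest route is Quinn – Dee – Orla, which uses 2 edges, and Quinn and Orla are not directly tied, so nothing shorter exists. So d(Quinn,Orla) = 2.

2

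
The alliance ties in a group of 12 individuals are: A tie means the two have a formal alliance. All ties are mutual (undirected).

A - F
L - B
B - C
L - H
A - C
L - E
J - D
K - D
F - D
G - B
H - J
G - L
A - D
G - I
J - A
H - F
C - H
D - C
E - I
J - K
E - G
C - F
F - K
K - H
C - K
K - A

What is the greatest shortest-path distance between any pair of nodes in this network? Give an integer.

4

Eccentricity of each node (its greatest distance to any other): A:4, B:3, C:3, D:4, E:4, F:4, G:3, H:3, I:4, J:4, K:4, L:3.
The maximum eccentricity is 4, realized for instance by the pair E–D via E – L – H – J – D. So the diameter is 4.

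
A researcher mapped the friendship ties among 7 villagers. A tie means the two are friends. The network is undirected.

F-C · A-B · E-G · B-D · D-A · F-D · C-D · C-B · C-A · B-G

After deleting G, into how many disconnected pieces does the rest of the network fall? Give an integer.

2

Without G, the remaining ties split the others into: {E}; {A, B, C, D, F}.
That's 2 separate components.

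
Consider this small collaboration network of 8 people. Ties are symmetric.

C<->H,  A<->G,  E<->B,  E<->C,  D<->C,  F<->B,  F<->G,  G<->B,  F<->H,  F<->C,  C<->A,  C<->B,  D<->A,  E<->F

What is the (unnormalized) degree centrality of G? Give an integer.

3

G is directly tied to A, B, and F. That is 3 neighbors, so the degree of G is 3.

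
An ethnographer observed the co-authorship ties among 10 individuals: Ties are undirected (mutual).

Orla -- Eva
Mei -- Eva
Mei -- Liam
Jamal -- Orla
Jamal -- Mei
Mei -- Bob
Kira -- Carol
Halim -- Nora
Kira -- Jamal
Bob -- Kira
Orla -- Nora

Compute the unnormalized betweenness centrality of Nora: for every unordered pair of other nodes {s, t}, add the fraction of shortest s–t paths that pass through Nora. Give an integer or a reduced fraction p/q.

8

Pairs whose geodesics pass through Nora — Carol–Halim: 1; Jamal–Halim: 1; Liam–Halim: 2/2; Halim–Bob: 3/3; Halim–Orla: 1; Halim–Eva: 1; Halim–Kira: 1; Halim–Mei: 2/2.
All other pairs contribute 0.
Summing the contributions gives betweenness(Nora) = 8.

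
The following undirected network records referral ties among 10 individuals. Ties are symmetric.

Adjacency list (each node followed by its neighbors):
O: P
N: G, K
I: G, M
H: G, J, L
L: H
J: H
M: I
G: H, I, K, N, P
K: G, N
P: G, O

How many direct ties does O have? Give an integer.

O is directly tied to P. That is 1 neighbor, so the degree of O is 1.

1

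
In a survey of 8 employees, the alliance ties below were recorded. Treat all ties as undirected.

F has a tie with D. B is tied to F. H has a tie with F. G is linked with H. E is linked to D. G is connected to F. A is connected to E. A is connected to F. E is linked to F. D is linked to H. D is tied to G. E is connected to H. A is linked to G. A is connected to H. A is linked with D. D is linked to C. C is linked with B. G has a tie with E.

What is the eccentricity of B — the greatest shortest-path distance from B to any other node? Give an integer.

2

Distances from B: A:2, C:1, D:2, E:2, F:1, G:2, H:2.
The largest is 2 (to H, E, D, A, and G), so the eccentricity of B is 2.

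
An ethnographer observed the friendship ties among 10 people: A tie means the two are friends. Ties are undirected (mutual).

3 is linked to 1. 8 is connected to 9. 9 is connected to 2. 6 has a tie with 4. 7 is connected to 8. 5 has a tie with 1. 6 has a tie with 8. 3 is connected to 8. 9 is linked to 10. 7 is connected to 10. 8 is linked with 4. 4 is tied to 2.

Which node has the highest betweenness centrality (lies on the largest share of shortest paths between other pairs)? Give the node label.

8

Unnormalized betweenness of each node: 1:8, 2:5/6, 3:14, 4:10/3, 5:0, 6:0, 7:17/6, 8:73/3, 9:41/6, 10:5/6.
8 has the largest value, 73/3, making it the main broker — the node through which the most shortest paths run.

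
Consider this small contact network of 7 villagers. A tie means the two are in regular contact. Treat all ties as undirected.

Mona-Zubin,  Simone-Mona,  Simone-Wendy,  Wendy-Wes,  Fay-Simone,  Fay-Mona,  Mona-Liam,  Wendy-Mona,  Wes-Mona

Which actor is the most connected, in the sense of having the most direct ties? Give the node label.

Degrees — Fay:2, Liam:1, Mona:6, Simone:3, Wendy:3, Wes:2, Zubin:1.
The maximum is 6, attained only by Mona.

Mona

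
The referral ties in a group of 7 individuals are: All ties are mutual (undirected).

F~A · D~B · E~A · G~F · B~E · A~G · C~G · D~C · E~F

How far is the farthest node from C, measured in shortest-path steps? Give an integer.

Distances from C: A:2, B:2, D:1, E:3, F:2, G:1.
The largest is 3 (to E), so the eccentricity of C is 3.

3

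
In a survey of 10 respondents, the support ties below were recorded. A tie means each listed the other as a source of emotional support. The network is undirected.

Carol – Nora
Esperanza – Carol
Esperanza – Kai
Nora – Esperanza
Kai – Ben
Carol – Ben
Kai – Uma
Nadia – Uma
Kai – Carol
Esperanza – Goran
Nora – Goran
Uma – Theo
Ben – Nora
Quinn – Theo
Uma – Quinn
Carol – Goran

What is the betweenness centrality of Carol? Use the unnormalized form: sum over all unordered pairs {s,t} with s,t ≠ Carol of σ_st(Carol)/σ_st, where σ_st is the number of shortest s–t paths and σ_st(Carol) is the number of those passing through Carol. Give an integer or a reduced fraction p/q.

5

Pairs whose geodesics pass through Carol — Theo–Goran: 1/2; Theo–Nora: 1/3; Quinn–Goran: 1/2; Quinn–Nora: 1/3; Nadia–Goran: 1/2; Nadia–Nora: 1/3; Uma–Goran: 1/2; Uma–Nora: 1/3; Esperanza–Ben: 1/3; Kai–Goran: 1/2; Kai–Nora: 1/3; Goran–Ben: 1/2.
All other pairs contribute 0.
Summing the contributions gives betweenness(Carol) = 5.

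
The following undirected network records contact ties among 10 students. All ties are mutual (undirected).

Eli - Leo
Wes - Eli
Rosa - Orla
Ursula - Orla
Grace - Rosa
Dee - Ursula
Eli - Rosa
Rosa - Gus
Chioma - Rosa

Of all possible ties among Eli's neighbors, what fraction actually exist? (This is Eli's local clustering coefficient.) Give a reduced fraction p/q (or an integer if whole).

0

Eli's neighbors: Leo, Rosa, and Wes (k = 3).
Possible neighbor pairs: C(3,2) = 3. Edges among them: none → e = 0.
Clustering(Eli) = 0/3 = 0.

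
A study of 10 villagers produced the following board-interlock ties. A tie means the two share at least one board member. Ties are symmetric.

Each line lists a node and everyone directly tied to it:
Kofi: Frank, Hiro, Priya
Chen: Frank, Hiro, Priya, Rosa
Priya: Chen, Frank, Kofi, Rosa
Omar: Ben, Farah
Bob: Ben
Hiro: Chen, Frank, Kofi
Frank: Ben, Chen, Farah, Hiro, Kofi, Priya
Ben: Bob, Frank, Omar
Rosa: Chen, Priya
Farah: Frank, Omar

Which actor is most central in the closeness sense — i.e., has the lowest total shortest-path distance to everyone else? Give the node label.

Farness (sum of distances to all others) for each node — Ben:16, Bob:24, Chen:16, Farah:18, Frank:12, Hiro:17, Kofi:17, Omar:22, Priya:16, Rosa:22.
The smallest farness is 12, for Frank, so Frank has the highest closeness.

Frank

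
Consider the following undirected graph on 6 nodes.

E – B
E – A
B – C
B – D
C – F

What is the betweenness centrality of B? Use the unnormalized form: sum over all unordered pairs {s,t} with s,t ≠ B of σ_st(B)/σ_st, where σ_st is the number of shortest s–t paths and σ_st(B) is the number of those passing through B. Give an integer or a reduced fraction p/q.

Pairs whose geodesics pass through B — E–D: 1; E–C: 1; E–F: 1; D–C: 1; D–A: 1; D–F: 1; C–A: 1; A–F: 1.
All other pairs contribute 0.
Summing the contributions gives betweenness(B) = 8.

8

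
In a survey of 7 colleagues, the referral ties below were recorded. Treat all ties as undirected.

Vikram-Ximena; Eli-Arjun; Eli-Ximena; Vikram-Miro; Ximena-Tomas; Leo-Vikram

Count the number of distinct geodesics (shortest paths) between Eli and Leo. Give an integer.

The shortest distance is 3, and the only length-3 path is Eli–Ximena–Vikram–Leo. So there is exactly 1 shortest path.

1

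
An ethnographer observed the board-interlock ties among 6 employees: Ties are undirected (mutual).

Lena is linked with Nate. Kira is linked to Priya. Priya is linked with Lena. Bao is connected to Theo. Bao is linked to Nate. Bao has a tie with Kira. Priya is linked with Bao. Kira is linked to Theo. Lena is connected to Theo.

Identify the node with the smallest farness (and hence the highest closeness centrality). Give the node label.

Farness (sum of distances to all others) for each node — Bao:6, Kira:7, Lena:7, Nate:8, Priya:7, Theo:7.
The smallest farness is 6, for Bao, so Bao has the highest closeness.

Bao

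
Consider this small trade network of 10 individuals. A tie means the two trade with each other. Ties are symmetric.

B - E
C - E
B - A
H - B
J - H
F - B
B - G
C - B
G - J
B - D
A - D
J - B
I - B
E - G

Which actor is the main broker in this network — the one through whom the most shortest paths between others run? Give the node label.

Unnormalized betweenness of each node: A:0, B:59/2, C:0, D:0, E:1/2, F:0, G:1/2, H:0, I:0, J:1/2.
B has the largest value, 59/2, making it the main broker — the node through which the most shortest paths run.

B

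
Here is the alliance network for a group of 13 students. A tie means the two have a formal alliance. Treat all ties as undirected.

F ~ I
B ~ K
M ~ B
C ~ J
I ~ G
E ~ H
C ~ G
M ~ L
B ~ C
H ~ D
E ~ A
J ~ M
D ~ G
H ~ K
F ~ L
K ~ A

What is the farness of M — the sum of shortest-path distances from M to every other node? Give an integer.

29

Distances from M: A:3, B:1, C:2, D:4, E:4, F:2, G:3, H:3, I:3, J:1, K:2, L:1.
Sum = 3 + 1 + 2 + 4 + 4 + 2 + 3 + 3 + 3 + 1 + 2 + 1 = 29.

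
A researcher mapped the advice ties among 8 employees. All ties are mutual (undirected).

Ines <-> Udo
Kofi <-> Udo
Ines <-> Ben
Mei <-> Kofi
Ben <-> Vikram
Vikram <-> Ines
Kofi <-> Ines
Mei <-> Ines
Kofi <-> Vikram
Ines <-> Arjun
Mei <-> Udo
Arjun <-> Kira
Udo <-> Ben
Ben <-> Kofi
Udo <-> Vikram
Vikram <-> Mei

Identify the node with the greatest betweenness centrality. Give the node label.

Unnormalized betweenness of each node: Arjun:6, Ben:0, Ines:41/4, Kira:0, Kofi:1/4, Mei:0, Udo:1/4, Vikram:1/4.
Ines has the largest value, 41/4, making it the main broker — the node through which the most shortest paths run.

Ines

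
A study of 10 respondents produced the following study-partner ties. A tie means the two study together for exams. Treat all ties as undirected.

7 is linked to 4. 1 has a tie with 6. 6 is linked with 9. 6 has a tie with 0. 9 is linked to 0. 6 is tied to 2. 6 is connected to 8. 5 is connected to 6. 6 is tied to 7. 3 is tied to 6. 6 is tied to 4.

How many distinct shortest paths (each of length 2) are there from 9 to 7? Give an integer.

1

The shortest distance is 2, and the only length-2 path is 9–6–7. So there is exactly 1 shortest path.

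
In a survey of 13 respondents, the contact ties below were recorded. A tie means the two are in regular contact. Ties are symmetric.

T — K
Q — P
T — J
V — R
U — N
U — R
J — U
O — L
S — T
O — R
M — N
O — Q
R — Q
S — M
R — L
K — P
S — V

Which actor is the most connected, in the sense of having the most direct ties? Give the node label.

R

Degrees — J:2, K:2, L:2, M:2, N:2, O:3, P:2, Q:3, R:5, S:3, T:3, U:3, V:2.
The maximum is 5, attained only by R.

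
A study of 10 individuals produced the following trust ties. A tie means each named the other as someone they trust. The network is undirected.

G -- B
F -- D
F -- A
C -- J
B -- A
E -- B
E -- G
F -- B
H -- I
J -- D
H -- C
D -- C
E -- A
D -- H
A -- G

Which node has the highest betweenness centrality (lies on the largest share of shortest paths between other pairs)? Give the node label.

Unnormalized betweenness of each node: A:6, B:6, C:1, D:21, E:0, F:20, G:0, H:8, I:0, J:0.
D has the largest value, 21, making it the main broker — the node through which the most shortest paths run.

D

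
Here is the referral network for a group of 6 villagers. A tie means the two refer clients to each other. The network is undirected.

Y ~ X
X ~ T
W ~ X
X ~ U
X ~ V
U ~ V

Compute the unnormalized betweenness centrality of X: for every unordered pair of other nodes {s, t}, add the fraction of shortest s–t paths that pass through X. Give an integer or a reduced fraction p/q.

9

Pairs whose geodesics pass through X — V–T: 1; V–Y: 1; V–W: 1; T–Y: 1; T–W: 1; T–U: 1; Y–W: 1; Y–U: 1; W–U: 1.
All other pairs contribute 0.
Summing the contributions gives betweenness(X) = 9.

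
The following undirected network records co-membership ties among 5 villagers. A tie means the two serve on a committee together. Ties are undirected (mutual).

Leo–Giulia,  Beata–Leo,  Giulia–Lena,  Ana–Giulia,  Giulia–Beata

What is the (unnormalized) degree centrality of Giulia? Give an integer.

Giulia is directly tied to Ana, Beata, Lena, and Leo. That is 4 neighbors, so the degree of Giulia is 4.

4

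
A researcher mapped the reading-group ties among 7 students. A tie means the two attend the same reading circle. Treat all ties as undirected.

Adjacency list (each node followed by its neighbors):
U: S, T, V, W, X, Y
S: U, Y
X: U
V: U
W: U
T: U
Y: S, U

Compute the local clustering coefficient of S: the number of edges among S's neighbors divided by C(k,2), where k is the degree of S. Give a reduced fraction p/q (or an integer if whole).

1

S's neighbors: U and Y (k = 2).
Possible neighbor pairs: C(2,2) = 1. Edges among them: U–Y → e = 1.
Clustering(S) = 1/1.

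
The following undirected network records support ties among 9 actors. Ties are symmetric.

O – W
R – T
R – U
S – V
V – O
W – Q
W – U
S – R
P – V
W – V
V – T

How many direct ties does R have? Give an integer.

R is directly tied to S, T, and U. That is 3 neighbors, so the degree of R is 3.

3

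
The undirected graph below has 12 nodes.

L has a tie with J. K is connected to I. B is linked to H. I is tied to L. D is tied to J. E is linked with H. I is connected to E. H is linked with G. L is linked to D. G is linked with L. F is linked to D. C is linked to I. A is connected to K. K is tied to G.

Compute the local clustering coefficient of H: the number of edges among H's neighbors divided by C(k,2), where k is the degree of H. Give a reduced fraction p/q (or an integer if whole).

0

H's neighbors: B, E, and G (k = 3).
Possible neighbor pairs: C(3,2) = 3. Edges among them: none → e = 0.
Clustering(H) = 0/3 = 0.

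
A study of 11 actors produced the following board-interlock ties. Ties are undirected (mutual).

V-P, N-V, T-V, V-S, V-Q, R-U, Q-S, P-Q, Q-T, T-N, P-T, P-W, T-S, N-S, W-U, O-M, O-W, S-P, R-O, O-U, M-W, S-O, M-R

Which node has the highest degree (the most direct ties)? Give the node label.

Degrees — M:3, N:3, O:5, P:5, Q:4, R:3, S:6, T:5, U:3, V:5, W:4.
The maximum is 6, attained only by S.

S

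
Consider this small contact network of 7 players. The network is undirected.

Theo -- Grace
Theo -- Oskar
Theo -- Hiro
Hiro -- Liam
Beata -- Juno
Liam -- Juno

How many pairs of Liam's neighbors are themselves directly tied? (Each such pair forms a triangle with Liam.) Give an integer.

0

Liam's neighbors are Hiro and Juno, but none of them are tied to each other, so no triangle contains Liam.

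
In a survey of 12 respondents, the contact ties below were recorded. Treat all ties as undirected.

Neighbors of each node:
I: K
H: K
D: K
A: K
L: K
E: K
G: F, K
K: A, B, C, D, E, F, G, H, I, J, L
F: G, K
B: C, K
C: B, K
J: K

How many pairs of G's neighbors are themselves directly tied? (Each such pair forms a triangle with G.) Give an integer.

G's neighbors: F and K.
Neighbor pairs that are themselves tied: G–F–K. Each forms one triangle with G, for 1 in total.

1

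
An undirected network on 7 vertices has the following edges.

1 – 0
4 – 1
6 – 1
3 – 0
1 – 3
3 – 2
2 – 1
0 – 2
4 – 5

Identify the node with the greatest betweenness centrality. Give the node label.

Unnormalized betweenness of each node: 0:0, 1:11, 2:0, 3:0, 4:5, 5:0, 6:0.
1 has the largest value, 11, making it the main broker — the node through which the most shortest paths run.

1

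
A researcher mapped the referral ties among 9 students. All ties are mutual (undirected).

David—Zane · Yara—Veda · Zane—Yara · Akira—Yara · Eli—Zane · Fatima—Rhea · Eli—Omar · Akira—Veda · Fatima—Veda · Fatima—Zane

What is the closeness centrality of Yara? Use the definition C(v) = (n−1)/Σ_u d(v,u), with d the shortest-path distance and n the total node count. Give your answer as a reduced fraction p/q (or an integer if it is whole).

Distances from Yara: Akira:1, David:2, Eli:2, Fatima:2, Omar:3, Rhea:3, Veda:1, Zane:1. Sum = 15.
n = 9, so closeness = 8/15.

8/15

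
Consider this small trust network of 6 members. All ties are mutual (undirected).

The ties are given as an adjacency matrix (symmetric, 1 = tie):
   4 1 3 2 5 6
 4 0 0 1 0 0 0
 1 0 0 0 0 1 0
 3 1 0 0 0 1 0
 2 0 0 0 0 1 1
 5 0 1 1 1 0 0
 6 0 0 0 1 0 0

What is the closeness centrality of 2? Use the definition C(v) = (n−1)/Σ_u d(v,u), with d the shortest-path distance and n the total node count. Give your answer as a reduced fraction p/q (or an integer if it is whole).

5/9

Distances from 2: 1:2, 3:2, 4:3, 5:1, 6:1. Sum = 9.
n = 6, so closeness = 5/9.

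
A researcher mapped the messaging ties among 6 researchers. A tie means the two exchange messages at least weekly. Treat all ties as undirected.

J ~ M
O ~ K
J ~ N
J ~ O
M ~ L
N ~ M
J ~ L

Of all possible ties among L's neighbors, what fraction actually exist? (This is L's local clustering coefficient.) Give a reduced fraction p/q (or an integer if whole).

L's neighbors: J and M (k = 2).
Possible neighbor pairs: C(2,2) = 1. Edges among them: J–M → e = 1.
Clustering(L) = 1/1.

1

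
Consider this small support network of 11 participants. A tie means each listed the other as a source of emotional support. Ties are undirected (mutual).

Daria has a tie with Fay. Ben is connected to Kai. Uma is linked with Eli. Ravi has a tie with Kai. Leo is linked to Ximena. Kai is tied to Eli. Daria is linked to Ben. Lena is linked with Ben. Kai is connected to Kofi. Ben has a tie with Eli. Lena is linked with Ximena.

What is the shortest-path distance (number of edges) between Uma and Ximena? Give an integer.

One shortest route is Uma – Eli – Ben – Lena – Ximena, which uses 4 edges, and at distance 3 from Uma we only reach {Daria, Kofi, Lena, Ravi}, which does not include Ximena. So d(Uma,Ximena) = 4.

4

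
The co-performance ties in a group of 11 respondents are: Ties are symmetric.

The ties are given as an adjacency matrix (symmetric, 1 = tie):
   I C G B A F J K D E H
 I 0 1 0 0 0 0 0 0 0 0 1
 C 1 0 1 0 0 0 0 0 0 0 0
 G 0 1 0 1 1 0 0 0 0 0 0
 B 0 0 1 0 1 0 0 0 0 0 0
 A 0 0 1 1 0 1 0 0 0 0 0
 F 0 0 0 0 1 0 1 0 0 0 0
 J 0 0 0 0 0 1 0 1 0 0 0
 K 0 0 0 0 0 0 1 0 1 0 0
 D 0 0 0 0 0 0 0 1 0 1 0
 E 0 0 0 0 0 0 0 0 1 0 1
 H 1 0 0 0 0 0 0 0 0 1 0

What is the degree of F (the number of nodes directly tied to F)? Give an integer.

2

F is directly tied to A and J. That is 2 neighbors, so the degree of F is 2.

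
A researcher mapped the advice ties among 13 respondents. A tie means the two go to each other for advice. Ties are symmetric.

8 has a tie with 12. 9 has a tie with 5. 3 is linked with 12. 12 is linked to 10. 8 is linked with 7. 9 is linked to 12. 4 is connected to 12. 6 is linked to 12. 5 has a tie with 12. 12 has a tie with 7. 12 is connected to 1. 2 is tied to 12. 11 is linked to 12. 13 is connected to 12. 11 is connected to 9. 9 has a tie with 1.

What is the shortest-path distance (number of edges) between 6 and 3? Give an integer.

2

One shortest route is 6 – 12 – 3, which uses 2 edges, and 6 and 3 are not directly tied, so nothing shorter exists. So d(6,3) = 2.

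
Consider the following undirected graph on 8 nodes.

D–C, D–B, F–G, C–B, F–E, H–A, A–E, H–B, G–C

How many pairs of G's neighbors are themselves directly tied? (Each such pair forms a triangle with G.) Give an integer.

G's neighbors are C and F, but none of them are tied to each other, so no triangle contains G.

0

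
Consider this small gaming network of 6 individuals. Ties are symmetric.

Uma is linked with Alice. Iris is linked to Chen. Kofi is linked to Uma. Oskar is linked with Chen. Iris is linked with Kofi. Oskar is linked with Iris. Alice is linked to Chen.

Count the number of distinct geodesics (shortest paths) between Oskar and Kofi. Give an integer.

1

The shortest distance is 2, and the only length-2 path is Oskar–Iris–Kofi. So there is exactly 1 shortest path.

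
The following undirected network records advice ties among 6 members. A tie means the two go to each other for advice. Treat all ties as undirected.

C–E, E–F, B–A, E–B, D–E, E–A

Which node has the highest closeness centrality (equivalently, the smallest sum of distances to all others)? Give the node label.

E

Farness (sum of distances to all others) for each node — A:8, B:8, C:9, D:9, E:5, F:9.
The smallest farness is 5, for E, so E has the highest closeness.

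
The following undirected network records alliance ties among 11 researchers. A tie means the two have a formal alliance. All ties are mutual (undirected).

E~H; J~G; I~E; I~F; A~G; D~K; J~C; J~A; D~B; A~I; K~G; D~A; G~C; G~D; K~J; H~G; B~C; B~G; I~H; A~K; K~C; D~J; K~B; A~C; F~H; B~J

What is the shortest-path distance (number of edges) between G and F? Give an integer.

2

One shortest route is G – H – F, which uses 2 edges, and G and F are not directly tied, so nothing shorter exists. So d(G,F) = 2.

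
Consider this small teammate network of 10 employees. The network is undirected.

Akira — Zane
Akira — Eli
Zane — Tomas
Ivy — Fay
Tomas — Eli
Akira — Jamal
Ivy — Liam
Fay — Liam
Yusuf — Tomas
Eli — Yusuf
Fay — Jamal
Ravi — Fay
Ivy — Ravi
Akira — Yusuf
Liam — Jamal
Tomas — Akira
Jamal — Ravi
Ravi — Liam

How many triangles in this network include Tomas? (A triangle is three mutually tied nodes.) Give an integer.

4

Tomas's neighbors: Akira, Eli, Yusuf, and Zane.
Neighbor pairs that are themselves tied: Tomas–Akira–Eli; Tomas–Akira–Yusuf; Tomas–Akira–Zane; Tomas–Eli–Yusuf. Each forms one triangle with Tomas, for 4 in total.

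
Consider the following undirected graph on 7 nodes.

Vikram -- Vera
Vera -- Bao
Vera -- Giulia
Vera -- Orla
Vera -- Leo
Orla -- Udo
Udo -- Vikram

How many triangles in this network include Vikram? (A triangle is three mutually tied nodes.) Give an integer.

0

Vikram's neighbors are Udo and Vera, but none of them are tied to each other, so no triangle contains Vikram.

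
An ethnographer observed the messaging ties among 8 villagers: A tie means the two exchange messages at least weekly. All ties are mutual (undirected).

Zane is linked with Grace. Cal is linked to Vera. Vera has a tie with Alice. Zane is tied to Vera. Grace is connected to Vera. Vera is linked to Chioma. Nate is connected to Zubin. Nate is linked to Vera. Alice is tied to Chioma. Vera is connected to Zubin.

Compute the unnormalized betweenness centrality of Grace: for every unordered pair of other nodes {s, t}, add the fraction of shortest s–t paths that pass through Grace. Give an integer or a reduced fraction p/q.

0

No shortest path between any pair of other nodes passes through Grace.
Summing the contributions gives betweenness(Grace) = 0.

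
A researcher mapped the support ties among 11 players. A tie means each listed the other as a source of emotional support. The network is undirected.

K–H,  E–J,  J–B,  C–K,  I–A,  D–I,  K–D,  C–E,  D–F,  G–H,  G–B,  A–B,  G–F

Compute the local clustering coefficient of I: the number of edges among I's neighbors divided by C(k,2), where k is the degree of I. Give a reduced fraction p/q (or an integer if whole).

0

I's neighbors: A and D (k = 2).
Possible neighbor pairs: C(2,2) = 1. Edges among them: none → e = 0.
Clustering(I) = 0/1.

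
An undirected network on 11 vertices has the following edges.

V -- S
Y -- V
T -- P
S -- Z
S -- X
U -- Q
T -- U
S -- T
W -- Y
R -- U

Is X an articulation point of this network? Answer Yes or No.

Even without X, every remaining node can still reach every other (the residual graph is connected), so X is not a cut vertex.

No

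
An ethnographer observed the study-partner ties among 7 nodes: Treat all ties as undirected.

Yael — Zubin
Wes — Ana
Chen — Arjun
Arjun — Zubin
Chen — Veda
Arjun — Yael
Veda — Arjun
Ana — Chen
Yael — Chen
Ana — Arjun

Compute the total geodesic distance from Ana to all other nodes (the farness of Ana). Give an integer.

9

Distances from Ana: Arjun:1, Chen:1, Veda:2, Wes:1, Yael:2, Zubin:2.
Sum = 1 + 1 + 2 + 1 + 2 + 2 = 9.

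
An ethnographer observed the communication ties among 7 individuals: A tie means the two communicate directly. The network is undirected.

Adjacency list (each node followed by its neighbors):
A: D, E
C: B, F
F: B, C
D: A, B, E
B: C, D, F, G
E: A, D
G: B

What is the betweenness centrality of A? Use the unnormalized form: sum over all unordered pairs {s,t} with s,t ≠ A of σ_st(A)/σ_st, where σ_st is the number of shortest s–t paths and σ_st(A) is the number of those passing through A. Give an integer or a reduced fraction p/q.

0

No shortest path between any pair of other nodes passes through A.
Summing the contributions gives betweenness(A) = 0.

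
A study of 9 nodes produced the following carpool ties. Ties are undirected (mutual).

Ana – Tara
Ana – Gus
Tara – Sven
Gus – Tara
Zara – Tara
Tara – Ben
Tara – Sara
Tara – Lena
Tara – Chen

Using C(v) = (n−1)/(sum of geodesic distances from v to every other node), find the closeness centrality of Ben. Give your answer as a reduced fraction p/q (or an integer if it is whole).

Distances from Ben: Ana:2, Chen:2, Gus:2, Lena:2, Sara:2, Sven:2, Tara:1, Zara:2. Sum = 15.
n = 9, so closeness = 8/15.

8/15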